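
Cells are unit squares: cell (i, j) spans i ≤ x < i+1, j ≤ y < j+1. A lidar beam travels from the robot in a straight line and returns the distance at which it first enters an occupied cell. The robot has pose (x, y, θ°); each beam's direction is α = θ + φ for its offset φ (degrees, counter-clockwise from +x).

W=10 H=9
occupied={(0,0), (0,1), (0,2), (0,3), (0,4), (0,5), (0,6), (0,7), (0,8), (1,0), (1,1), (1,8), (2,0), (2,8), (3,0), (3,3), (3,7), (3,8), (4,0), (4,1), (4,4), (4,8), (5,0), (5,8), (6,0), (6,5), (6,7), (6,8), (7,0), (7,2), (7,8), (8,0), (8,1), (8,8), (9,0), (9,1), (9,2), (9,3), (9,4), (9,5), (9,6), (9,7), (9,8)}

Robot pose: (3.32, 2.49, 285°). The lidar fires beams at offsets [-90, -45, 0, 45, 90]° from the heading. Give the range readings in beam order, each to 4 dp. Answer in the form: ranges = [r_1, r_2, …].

ranges = [1.8932, 1.7205, 1.5426, 0.9800, 5.8804]

beam 1: φ=-90°, α=195°
  direction (-0.9659, -0.2588); cell (3,2); t to first gridline: x 0.3313, y 1.8932 (then +1.0353 / +3.8637)
    (2,2) via x @ 0.3313
    (1,2) via x @ 1.3666
    (1,1) via y @ 1.8932  # hit
  → r_1 = 1.8932
beam 2: φ=-45°, α=240°
  direction (-0.5000, -0.8660); cell (3,2); t to first gridline: x 0.6400, y 0.5658 (then +2.0000 / +1.1547)
    (3,1) via y @ 0.5658
    (2,1) via x @ 0.6400
    (2,0) via y @ 1.7205  # hit
  → r_2 = 1.7205
beam 3: φ=0°, α=285°
  direction (0.2588, -0.9659); cell (3,2); t to first gridline: x 2.6273, y 0.5073 (then +3.8637 / +1.0353)
    (3,1) via y @ 0.5073
    (3,0) via y @ 1.5426  # hit
  → r_3 = 1.5426
beam 4: φ=45°, α=330°
  direction (0.8660, -0.5000); cell (3,2); t to first gridline: x 0.7852, y 0.9800 (then +1.1547 / +2.0000)
    (4,2) via x @ 0.7852
    (4,1) via y @ 0.9800  # hit
  → r_4 = 0.9800
beam 5: φ=90°, α=15°
  direction (0.9659, 0.2588); cell (3,2); t to first gridline: x 0.7040, y 1.9705 (then +1.0353 / +3.8637)
    (4,2) via x @ 0.7040
    (5,2) via x @ 1.7393
    (5,3) via y @ 1.9705
    (6,3) via x @ 2.7745
    (7,3) via x @ 3.8098
    (8,3) via x @ 4.8451
    (8,4) via y @ 5.8342
    (9,4) via x @ 5.8804  # hit
  → r_5 = 5.8804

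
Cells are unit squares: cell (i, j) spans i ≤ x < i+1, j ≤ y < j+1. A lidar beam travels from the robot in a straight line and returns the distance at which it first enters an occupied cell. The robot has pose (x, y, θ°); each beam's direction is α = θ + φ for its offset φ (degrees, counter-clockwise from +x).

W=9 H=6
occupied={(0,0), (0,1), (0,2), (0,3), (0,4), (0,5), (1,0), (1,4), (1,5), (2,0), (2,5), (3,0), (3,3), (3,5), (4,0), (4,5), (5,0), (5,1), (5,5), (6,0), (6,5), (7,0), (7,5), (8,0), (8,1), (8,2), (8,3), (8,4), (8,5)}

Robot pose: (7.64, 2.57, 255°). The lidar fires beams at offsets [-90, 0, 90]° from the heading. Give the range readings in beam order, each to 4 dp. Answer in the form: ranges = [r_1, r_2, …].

ranges = [3.7684, 1.6254, 0.3727]

beam 1: φ=-90°, α=165°
  d=(-0.9659,0.2588)  start (7,2)  tX=0.6626 tY=1.6614  stride 1/|dx|=1.0353 1/|dy|=3.8637
    cross x-line → (6,2), t=0.6626
    cross y-line → (6,3), t=1.6614
    cross x-line → (5,3), t=1.6979
    cross x-line → (4,3), t=2.7331
    cross x-line → (3,3), t=3.7684 (wall)
  → r_1 = 3.7684
beam 2: φ=0°, α=255°
  d=(-0.2588,-0.9659)  start (7,2)  tX=2.4728 tY=0.5901  stride 1/|dx|=3.8637 1/|dy|=1.0353
    cross y-line → (7,1), t=0.5901
    cross y-line → (7,0), t=1.6254 (wall)
  → r_2 = 1.6254
beam 3: φ=90°, α=345°
  d=(0.9659,-0.2588)  start (7,2)  tX=0.3727 tY=2.2023  stride 1/|dx|=1.0353 1/|dy|=3.8637
    cross x-line → (8,2), t=0.3727 (wall)
  → r_3 = 0.3727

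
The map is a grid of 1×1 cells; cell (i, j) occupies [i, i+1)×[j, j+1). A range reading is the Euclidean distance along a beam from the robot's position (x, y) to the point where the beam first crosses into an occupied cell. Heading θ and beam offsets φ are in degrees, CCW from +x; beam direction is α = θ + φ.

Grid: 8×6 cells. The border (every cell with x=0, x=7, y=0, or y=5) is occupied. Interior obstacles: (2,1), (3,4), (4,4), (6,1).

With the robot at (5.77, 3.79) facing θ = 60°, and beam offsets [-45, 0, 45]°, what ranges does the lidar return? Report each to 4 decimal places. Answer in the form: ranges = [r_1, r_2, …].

ranges = [1.2734, 1.3972, 1.2527]

beam 1: φ=-45°, α=15°
  dir = (cos 15°, sin 15°) = (0.9659, 0.2588); from cell (5,3)
  next x-line at t=0.2381, next y-line at t=0.8114; Δt_x=1.0353, Δt_y=3.8637
    x: enter (6,3) at t=0.2381
    y: enter (6,4) at t=0.8114
    x: enter (7,4) at t=1.2734 ← occupied
  → r_1 = 1.2734
beam 2: φ=0°, α=60°
  dir = (cos 60°, sin 60°) = (0.5000, 0.8660); from cell (5,3)
  next x-line at t=0.4600, next y-line at t=0.2425; Δt_x=2.0000, Δt_y=1.1547
    y: enter (5,4) at t=0.2425
    x: enter (6,4) at t=0.4600
    y: enter (6,5) at t=1.3972 ← occupied
  → r_2 = 1.3972
beam 3: φ=45°, α=105°
  dir = (cos 105°, sin 105°) = (-0.2588, 0.9659); from cell (5,3)
  next x-line at t=2.9751, next y-line at t=0.2174; Δt_x=3.8637, Δt_y=1.0353
    y: enter (5,4) at t=0.2174
    y: enter (5,5) at t=1.2527 ← occupied
  → r_3 = 1.2527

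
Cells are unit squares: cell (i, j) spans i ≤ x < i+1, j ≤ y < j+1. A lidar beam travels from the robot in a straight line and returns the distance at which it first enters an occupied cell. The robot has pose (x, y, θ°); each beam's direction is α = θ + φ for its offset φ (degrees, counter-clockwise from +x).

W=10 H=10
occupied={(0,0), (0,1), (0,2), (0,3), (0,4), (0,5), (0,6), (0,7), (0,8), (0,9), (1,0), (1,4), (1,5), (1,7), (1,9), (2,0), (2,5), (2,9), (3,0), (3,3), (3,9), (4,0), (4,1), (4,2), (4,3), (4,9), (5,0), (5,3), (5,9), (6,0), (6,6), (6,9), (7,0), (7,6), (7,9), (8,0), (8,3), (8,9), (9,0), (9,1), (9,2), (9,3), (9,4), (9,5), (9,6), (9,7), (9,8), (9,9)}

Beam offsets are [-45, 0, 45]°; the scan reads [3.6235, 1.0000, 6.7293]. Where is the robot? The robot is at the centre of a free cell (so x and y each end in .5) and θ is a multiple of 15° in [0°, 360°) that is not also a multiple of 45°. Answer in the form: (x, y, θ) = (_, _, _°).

(x, y, θ) = (2.5, 4.5, 330°)

Candidates: 52 free-cell centres × 16 headings = 832 poses. Raycast each; keep the one whose scan matches to 4 dp.
  (5.5, 6.5, 210°): beam 2 = 2.8868 ≠ 1.0000 ✗
  (6.5, 4.5, 120°): beam 1 = 1.5529 ≠ 3.6235 ✗
  (4.5, 7.5, 330°): beam 2 = 1.7321 ≠ 1.0000 ✗
  (5.5, 6.5, 30°): beam 1 = 0.5176 ≠ 3.6235 ✗
  …
  (2.5, 4.5, 330°): r_1=3.6235, r_2=1.0000, r_3=6.7293 — all match ✓
No second candidate reproduces the full scan.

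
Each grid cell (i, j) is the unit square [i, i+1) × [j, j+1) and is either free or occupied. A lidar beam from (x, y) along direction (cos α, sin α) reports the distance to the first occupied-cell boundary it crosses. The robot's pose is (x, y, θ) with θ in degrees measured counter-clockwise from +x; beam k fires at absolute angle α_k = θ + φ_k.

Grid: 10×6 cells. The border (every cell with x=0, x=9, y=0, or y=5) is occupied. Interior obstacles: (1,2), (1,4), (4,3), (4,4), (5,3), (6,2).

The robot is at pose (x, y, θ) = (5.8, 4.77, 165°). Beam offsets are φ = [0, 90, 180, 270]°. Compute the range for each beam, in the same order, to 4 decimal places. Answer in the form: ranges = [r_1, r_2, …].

ranges = [0.8282, 0.7972, 3.3129, 0.2381]

beam 1: φ=0°, α=165°
  d=(-0.9659,0.2588)  start (5,4)  tX=0.8282 tY=0.8887  stride 1/|dx|=1.0353 1/|dy|=3.8637
    cross x-line → (4,4), t=0.8282 (wall)
  → r_1 = 0.8282
beam 2: φ=90°, α=255°
  d=(-0.2588,-0.9659)  start (5,4)  tX=3.0910 tY=0.7972  stride 1/|dx|=3.8637 1/|dy|=1.0353
    cross y-line → (5,3), t=0.7972 (wall)
  → r_2 = 0.7972
beam 3: φ=180°, α=345°
  d=(0.9659,-0.2588)  start (5,4)  tX=0.2071 tY=2.9751  stride 1/|dx|=1.0353 1/|dy|=3.8637
    cross x-line → (6,4), t=0.2071
    cross x-line → (7,4), t=1.2423
    cross x-line → (8,4), t=2.2776
    cross y-line → (8,3), t=2.9751
    cross x-line → (9,3), t=3.3129 (wall)
  → r_3 = 3.3129
beam 4: φ=270°, α=75°
  d=(0.2588,0.9659)  start (5,4)  tX=0.7727 tY=0.2381  stride 1/|dx|=3.8637 1/|dy|=1.0353
    cross y-line → (5,5), t=0.2381 (wall)
  → r_4 = 0.2381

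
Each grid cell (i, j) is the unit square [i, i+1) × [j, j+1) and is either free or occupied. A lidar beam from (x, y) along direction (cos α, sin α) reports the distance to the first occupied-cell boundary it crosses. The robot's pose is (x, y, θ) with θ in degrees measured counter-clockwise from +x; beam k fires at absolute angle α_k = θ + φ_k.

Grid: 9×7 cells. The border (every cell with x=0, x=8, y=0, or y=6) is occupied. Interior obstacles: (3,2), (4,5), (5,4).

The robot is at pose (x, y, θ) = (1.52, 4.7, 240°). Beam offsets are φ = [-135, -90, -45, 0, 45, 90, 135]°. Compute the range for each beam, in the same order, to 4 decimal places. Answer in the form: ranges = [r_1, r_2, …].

beam 1: φ=-135°, α=105°
  cosα=-0.2588 sinα=0.9659 | (1,4) | tMaxX 2.0091 tMaxY 0.3106 | tΔX 3.8637 tΔY 1.0353
    t=0.3106 [y] (1,5)
    t=1.3459 [y] (1,6) — stop
  → r_1 = 1.3459
beam 2: φ=-90°, α=150°
  cosα=-0.8660 sinα=0.5000 | (1,4) | tMaxX 0.6004 tMaxY 0.6000 | tΔX 1.1547 tΔY 2.0000
    t=0.6000 [y] (1,5)
    t=0.6004 [x] (0,5) — stop
  → r_2 = 0.6004
beam 3: φ=-45°, α=195°
  cosα=-0.9659 sinα=-0.2588 | (1,4) | tMaxX 0.5383 tMaxY 2.7046 | tΔX 1.0353 tΔY 3.8637
    t=0.5383 [x] (0,4) — stop
  → r_3 = 0.5383
beam 4: φ=0°, α=240°
  cosα=-0.5000 sinα=-0.8660 | (1,4) | tMaxX 1.0400 tMaxY 0.8083 | tΔX 2.0000 tΔY 1.1547
    t=0.8083 [y] (1,3)
    t=1.0400 [x] (0,3) — stop
  → r_4 = 1.0400
beam 5: φ=45°, α=285°
  cosα=0.2588 sinα=-0.9659 | (1,4) | tMaxX 1.8546 tMaxY 0.7247 | tΔX 3.8637 tΔY 1.0353
    t=0.7247 [y] (1,3)
    t=1.7600 [y] (1,2)
    t=1.8546 [x] (2,2)
    t=2.7952 [y] (2,1)
    t=3.8305 [y] (2,0) — stop
  → r_5 = 3.8305
beam 6: φ=90°, α=330°
  cosα=0.8660 sinα=-0.5000 | (1,4) | tMaxX 0.5543 tMaxY 1.4000 | tΔX 1.1547 tΔY 2.0000
    t=0.5543 [x] (2,4)
    t=1.4000 [y] (2,3)
    t=1.7090 [x] (3,3)
    t=2.8637 [x] (4,3)
    t=3.4000 [y] (4,2)
    t=4.0184 [x] (5,2)
    t=5.1731 [x] (6,2)
    t=5.4000 [y] (6,1)
    t=6.3278 [x] (7,1)
    t=7.4000 [y] (7,0) — stop
  → r_6 = 7.4000
beam 7: φ=135°, α=15°
  cosα=0.9659 sinα=0.2588 | (1,4) | tMaxX 0.4969 tMaxY 1.1591 | tΔX 1.0353 tΔY 3.8637
    t=0.4969 [x] (2,4)
    t=1.1591 [y] (2,5)
    t=1.5322 [x] (3,5)
    t=2.5675 [x] (4,5) — stop
  → r_7 = 2.5675

ranges = [1.3459, 0.6004, 0.5383, 1.0400, 3.8305, 7.4000, 2.5675]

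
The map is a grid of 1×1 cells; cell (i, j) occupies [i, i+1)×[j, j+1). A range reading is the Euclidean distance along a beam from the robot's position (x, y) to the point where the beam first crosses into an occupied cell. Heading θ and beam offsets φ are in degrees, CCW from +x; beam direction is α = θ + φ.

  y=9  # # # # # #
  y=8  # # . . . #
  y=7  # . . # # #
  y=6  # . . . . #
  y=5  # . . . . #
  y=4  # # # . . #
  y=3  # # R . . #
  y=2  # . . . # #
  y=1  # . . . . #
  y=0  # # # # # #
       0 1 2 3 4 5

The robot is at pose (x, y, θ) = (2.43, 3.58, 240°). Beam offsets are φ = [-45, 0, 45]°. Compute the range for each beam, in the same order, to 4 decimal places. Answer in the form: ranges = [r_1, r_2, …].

ranges = [0.4452, 2.8600, 2.6710]

beam 1: φ=-45°, α=195°
  dir = (cos 195°, sin 195°) = (-0.9659, -0.2588); from cell (2,3)
  next x-line at t=0.4452, next y-line at t=2.2409; Δt_x=1.0353, Δt_y=3.8637
    x: enter (1,3) at t=0.4452 ← occupied
  → r_1 = 0.4452
beam 2: φ=0°, α=240°
  dir = (cos 240°, sin 240°) = (-0.5000, -0.8660); from cell (2,3)
  next x-line at t=0.8600, next y-line at t=0.6697; Δt_x=2.0000, Δt_y=1.1547
    y: enter (2,2) at t=0.6697
    x: enter (1,2) at t=0.8600
    y: enter (1,1) at t=1.8244
    x: enter (0,1) at t=2.8600 ← occupied
  → r_2 = 2.8600
beam 3: φ=45°, α=285°
  dir = (cos 285°, sin 285°) = (0.2588, -0.9659); from cell (2,3)
  next x-line at t=2.2023, next y-line at t=0.6005; Δt_x=3.8637, Δt_y=1.0353
    y: enter (2,2) at t=0.6005
    y: enter (2,1) at t=1.6357
    x: enter (3,1) at t=2.2023
    y: enter (3,0) at t=2.6710 ← occupied
  → r_3 = 2.6710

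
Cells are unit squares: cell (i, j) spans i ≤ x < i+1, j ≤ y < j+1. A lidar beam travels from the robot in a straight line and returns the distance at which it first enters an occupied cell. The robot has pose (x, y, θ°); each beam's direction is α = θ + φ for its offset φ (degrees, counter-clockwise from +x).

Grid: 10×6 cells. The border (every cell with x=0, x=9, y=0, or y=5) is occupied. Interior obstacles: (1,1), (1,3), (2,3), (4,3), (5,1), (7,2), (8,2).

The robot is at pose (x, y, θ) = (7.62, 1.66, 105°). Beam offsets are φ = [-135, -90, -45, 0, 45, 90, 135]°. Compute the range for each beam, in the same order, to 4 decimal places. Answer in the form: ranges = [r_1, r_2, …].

beam 1: φ=-135°, α=330°
  cosα=0.8660 sinα=-0.5000 | (7,1) | tMaxX 0.4388 tMaxY 1.3200 | tΔX 1.1547 tΔY 2.0000
    t=0.4388 [x] (8,1)
    t=1.3200 [y] (8,0) — stop
  → r_1 = 1.3200
beam 2: φ=-90°, α=15°
  cosα=0.9659 sinα=0.2588 | (7,1) | tMaxX 0.3934 tMaxY 1.3137 | tΔX 1.0353 tΔY 3.8637
    t=0.3934 [x] (8,1)
    t=1.3137 [y] (8,2) — stop
  → r_2 = 1.3137
beam 3: φ=-45°, α=60°
  cosα=0.5000 sinα=0.8660 | (7,1) | tMaxX 0.7600 tMaxY 0.3926 | tΔX 2.0000 tΔY 1.1547
    t=0.3926 [y] (7,2) — stop
  → r_3 = 0.3926
beam 4: φ=0°, α=105°
  cosα=-0.2588 sinα=0.9659 | (7,1) | tMaxX 2.3955 tMaxY 0.3520 | tΔX 3.8637 tΔY 1.0353
    t=0.3520 [y] (7,2) — stop
  → r_4 = 0.3520
beam 5: φ=45°, α=150°
  cosα=-0.8660 sinα=0.5000 | (7,1) | tMaxX 0.7159 tMaxY 0.6800 | tΔX 1.1547 tΔY 2.0000
    t=0.6800 [y] (7,2) — stop
  → r_5 = 0.6800
beam 6: φ=90°, α=195°
  cosα=-0.9659 sinα=-0.2588 | (7,1) | tMaxX 0.6419 tMaxY 2.5500 | tΔX 1.0353 tΔY 3.8637
    t=0.6419 [x] (6,1)
    t=1.6771 [x] (5,1) — stop
  → r_6 = 1.6771
beam 7: φ=135°, α=240°
  cosα=-0.5000 sinα=-0.8660 | (7,1) | tMaxX 1.2400 tMaxY 0.7621 | tΔX 2.0000 tΔY 1.1547
    t=0.7621 [y] (7,0) — stop
  → r_7 = 0.7621

ranges = [1.3200, 1.3137, 0.3926, 0.3520, 0.6800, 1.6771, 0.7621]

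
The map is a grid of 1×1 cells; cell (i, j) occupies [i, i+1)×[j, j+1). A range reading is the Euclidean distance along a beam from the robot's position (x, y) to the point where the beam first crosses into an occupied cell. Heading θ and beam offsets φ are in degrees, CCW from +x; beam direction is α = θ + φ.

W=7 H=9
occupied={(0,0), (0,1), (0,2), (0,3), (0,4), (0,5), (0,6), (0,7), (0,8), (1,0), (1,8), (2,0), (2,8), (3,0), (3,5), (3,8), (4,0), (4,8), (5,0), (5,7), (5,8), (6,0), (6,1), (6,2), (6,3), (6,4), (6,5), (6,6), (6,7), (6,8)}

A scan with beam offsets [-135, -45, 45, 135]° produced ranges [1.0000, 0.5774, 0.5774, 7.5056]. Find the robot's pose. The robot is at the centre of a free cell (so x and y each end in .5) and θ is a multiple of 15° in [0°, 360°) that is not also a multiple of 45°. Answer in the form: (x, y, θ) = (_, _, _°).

(x, y, θ) = (1.5, 7.5, 165°)

Enumerate (i+0.5, j+0.5, θ) over the 33 free cells and 16 admissible headings. For each, cast all 4 beams and compare to the given ranges.
  (5.5, 3.5, 285°): beam 1 = 5.1962 ≠ 1.0000 ✗
  (1.5, 4.5, 210°): beam 1 = 3.6235 ≠ 1.0000 ✗
  (2.5, 3.5, 75°): beam 1 = 2.8868 ≠ 1.0000 ✗
  (3.5, 2.5, 15°): beam 1 = 1.7321 ≠ 1.0000 ✗
  …
  (1.5, 7.5, 165°): r_1=1.0000, r_2=0.5774, r_3=0.5774, r_4=7.5056 — all match ✓
Unique over the lattice → pose = (1.5, 7.5, 165°).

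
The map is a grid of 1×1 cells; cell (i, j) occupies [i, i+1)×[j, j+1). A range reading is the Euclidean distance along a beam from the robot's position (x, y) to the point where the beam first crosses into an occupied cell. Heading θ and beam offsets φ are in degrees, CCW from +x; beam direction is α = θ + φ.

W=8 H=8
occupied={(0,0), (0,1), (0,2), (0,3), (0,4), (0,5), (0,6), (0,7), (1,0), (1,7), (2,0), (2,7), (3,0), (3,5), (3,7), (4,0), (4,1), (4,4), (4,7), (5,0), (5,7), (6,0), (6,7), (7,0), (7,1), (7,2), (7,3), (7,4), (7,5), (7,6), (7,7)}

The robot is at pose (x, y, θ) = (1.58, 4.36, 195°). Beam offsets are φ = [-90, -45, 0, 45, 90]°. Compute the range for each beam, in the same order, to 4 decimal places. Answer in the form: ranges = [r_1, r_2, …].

beam 1: φ=-90°, α=105°
  cosα=-0.2588 sinα=0.9659 | (1,4) | tMaxX 2.2409 tMaxY 0.6626 | tΔX 3.8637 tΔY 1.0353
    t=0.6626 [y] (1,5)
    t=1.6979 [y] (1,6)
    t=2.2409 [x] (0,6) — stop
  → r_1 = 2.2409
beam 2: φ=-45°, α=150°
  cosα=-0.8660 sinα=0.5000 | (1,4) | tMaxX 0.6697 tMaxY 1.2800 | tΔX 1.1547 tΔY 2.0000
    t=0.6697 [x] (0,4) — stop
  → r_2 = 0.6697
beam 3: φ=0°, α=195°
  cosα=-0.9659 sinα=-0.2588 | (1,4) | tMaxX 0.6005 tMaxY 1.3909 | tΔX 1.0353 tΔY 3.8637
    t=0.6005 [x] (0,4) — stop
  → r_3 = 0.6005
beam 4: φ=45°, α=240°
  cosα=-0.5000 sinα=-0.8660 | (1,4) | tMaxX 1.1600 tMaxY 0.4157 | tΔX 2.0000 tΔY 1.1547
    t=0.4157 [y] (1,3)
    t=1.1600 [x] (0,3) — stop
  → r_4 = 1.1600
beam 5: φ=90°, α=285°
  cosα=0.2588 sinα=-0.9659 | (1,4) | tMaxX 1.6228 tMaxY 0.3727 | tΔX 3.8637 tΔY 1.0353
    t=0.3727 [y] (1,3)
    t=1.4080 [y] (1,2)
    t=1.6228 [x] (2,2)
    t=2.4433 [y] (2,1)
    t=3.4785 [y] (2,0) — stop
  → r_5 = 3.4785

ranges = [2.2409, 0.6697, 0.6005, 1.1600, 3.4785]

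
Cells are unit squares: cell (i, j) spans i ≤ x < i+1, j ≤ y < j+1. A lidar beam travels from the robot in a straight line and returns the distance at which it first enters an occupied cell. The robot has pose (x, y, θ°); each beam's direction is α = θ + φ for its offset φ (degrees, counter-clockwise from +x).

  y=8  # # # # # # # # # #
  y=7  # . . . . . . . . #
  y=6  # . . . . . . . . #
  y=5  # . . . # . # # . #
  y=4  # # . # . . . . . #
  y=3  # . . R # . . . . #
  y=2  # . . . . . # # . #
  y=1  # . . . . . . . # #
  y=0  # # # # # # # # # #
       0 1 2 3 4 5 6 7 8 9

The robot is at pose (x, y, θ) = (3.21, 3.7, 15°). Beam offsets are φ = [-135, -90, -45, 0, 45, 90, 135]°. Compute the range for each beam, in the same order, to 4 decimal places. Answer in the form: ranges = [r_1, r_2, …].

beam 1: φ=-135°, α=240°
  direction (-0.5000, -0.8660); cell (3,3); t to first gridline: x 0.4200, y 0.8083 (then +2.0000 / +1.1547)
    (2,3) via x @ 0.4200
    (2,2) via y @ 0.8083
    (2,1) via y @ 1.9630
    (1,1) via x @ 2.4200
    (1,0) via y @ 3.1177  # hit
  → r_1 = 3.1177
beam 2: φ=-90°, α=285°
  direction (0.2588, -0.9659); cell (3,3); t to first gridline: x 3.0523, y 0.7247 (then +3.8637 / +1.0353)
    (3,2) via y @ 0.7247
    (3,1) via y @ 1.7600
    (3,0) via y @ 2.7952  # hit
  → r_2 = 2.7952
beam 3: φ=-45°, α=330°
  direction (0.8660, -0.5000); cell (3,3); t to first gridline: x 0.9122, y 1.4000 (then +1.1547 / +2.0000)
    (4,3) via x @ 0.9122  # hit
  → r_3 = 0.9122
beam 4: φ=0°, α=15°
  direction (0.9659, 0.2588); cell (3,3); t to first gridline: x 0.8179, y 1.1591 (then +1.0353 / +3.8637)
    (4,3) via x @ 0.8179  # hit
  → r_4 = 0.8179
beam 5: φ=45°, α=60°
  direction (0.5000, 0.8660); cell (3,3); t to first gridline: x 1.5800, y 0.3464 (then +2.0000 / +1.1547)
    (3,4) via y @ 0.3464  # hit
  → r_5 = 0.3464
beam 6: φ=90°, α=105°
  direction (-0.2588, 0.9659); cell (3,3); t to first gridline: x 0.8114, y 0.3106 (then +3.8637 / +1.0353)
    (3,4) via y @ 0.3106  # hit
  → r_6 = 0.3106
beam 7: φ=135°, α=150°
  direction (-0.8660, 0.5000); cell (3,3); t to first gridline: x 0.2425, y 0.6000 (then +1.1547 / +2.0000)
    (2,3) via x @ 0.2425
    (2,4) via y @ 0.6000
    (1,4) via x @ 1.3972  # hit
  → r_7 = 1.3972

ranges = [3.1177, 2.7952, 0.9122, 0.8179, 0.3464, 0.3106, 1.3972]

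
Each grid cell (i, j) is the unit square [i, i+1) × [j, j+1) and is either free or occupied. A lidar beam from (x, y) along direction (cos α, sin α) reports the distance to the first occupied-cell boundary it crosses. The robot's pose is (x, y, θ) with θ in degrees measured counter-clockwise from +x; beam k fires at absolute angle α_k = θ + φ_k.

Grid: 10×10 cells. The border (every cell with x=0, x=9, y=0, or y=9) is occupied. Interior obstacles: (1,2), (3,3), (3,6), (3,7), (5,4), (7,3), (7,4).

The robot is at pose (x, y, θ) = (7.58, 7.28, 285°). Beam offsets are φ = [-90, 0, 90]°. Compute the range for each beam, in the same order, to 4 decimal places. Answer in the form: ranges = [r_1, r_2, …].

beam 1: φ=-90°, α=195°
  d=(-0.9659,-0.2588)  start (7,7)  tX=0.6005 tY=1.0818  stride 1/|dx|=1.0353 1/|dy|=3.8637
    cross x-line → (6,7), t=0.6005
    cross y-line → (6,6), t=1.0818
    cross x-line → (5,6), t=1.6357
    cross x-line → (4,6), t=2.6710
    cross x-line → (3,6), t=3.7063 (wall)
  → r_1 = 3.7063
beam 2: φ=0°, α=285°
  d=(0.2588,-0.9659)  start (7,7)  tX=1.6228 tY=0.2899  stride 1/|dx|=3.8637 1/|dy|=1.0353
    cross y-line → (7,6), t=0.2899
    cross y-line → (7,5), t=1.3252
    cross x-line → (8,5), t=1.6228
    cross y-line → (8,4), t=2.3604
    cross y-line → (8,3), t=3.3957
    cross y-line → (8,2), t=4.4310
    cross y-line → (8,1), t=5.4663
    cross x-line → (9,1), t=5.4865 (wall)
  → r_2 = 5.4865
beam 3: φ=90°, α=15°
  d=(0.9659,0.2588)  start (7,7)  tX=0.4348 tY=2.7819  stride 1/|dx|=1.0353 1/|dy|=3.8637
    cross x-line → (8,7), t=0.4348
    cross x-line → (9,7), t=1.4701 (wall)
  → r_3 = 1.4701

ranges = [3.7063, 5.4865, 1.4701]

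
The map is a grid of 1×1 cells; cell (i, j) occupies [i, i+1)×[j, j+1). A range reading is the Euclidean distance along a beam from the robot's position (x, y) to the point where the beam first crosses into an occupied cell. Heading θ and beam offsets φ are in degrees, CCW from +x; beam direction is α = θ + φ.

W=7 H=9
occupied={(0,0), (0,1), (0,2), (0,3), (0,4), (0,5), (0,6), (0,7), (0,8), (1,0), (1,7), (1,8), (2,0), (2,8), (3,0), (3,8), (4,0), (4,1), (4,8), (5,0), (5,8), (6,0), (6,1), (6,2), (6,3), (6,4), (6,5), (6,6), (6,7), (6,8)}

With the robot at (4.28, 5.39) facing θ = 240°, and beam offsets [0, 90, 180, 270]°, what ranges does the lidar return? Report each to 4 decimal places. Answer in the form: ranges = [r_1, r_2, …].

beam 1: φ=0°, α=240°
  cosα=-0.5000 sinα=-0.8660 | (4,5) | tMaxX 0.5600 tMaxY 0.4503 | tΔX 2.0000 tΔY 1.1547
    t=0.4503 [y] (4,4)
    t=0.5600 [x] (3,4)
    t=1.6050 [y] (3,3)
    t=2.5600 [x] (2,3)
    t=2.7597 [y] (2,2)
    t=3.9144 [y] (2,1)
    t=4.5600 [x] (1,1)
    t=5.0691 [y] (1,0) — stop
  → r_1 = 5.0691
beam 2: φ=90°, α=330°
  cosα=0.8660 sinα=-0.5000 | (4,5) | tMaxX 0.8314 tMaxY 0.7800 | tΔX 1.1547 tΔY 2.0000
    t=0.7800 [y] (4,4)
    t=0.8314 [x] (5,4)
    t=1.9861 [x] (6,4) — stop
  → r_2 = 1.9861
beam 3: φ=180°, α=60°
  cosα=0.5000 sinα=0.8660 | (4,5) | tMaxX 1.4400 tMaxY 0.7044 | tΔX 2.0000 tΔY 1.1547
    t=0.7044 [y] (4,6)
    t=1.4400 [x] (5,6)
    t=1.8591 [y] (5,7)
    t=3.0138 [y] (5,8) — stop
  → r_3 = 3.0138
beam 4: φ=270°, α=150°
  cosα=-0.8660 sinα=0.5000 | (4,5) | tMaxX 0.3233 tMaxY 1.2200 | tΔX 1.1547 tΔY 2.0000
    t=0.3233 [x] (3,5)
    t=1.2200 [y] (3,6)
    t=1.4780 [x] (2,6)
    t=2.6327 [x] (1,6)
    t=3.2200 [y] (1,7) — stop
  → r_4 = 3.2200

ranges = [5.0691, 1.9861, 3.0138, 3.2200]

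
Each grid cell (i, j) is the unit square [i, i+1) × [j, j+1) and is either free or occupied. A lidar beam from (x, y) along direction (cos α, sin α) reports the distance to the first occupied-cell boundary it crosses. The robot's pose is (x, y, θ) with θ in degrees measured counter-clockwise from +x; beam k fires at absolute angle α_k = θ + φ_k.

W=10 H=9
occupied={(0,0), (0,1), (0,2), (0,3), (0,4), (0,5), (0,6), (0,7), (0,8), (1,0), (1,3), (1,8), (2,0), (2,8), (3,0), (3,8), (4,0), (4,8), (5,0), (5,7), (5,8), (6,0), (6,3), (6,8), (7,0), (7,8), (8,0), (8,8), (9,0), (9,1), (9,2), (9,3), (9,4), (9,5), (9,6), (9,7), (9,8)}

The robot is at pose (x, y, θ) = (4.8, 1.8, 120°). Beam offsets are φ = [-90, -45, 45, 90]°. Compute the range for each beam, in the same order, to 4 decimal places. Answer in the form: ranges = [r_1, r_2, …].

beam 1: φ=-90°, α=30°
  dir = (cos 30°, sin 30°) = (0.8660, 0.5000); from cell (4,1)
  next x-line at t=0.2309, next y-line at t=0.4000; Δt_x=1.1547, Δt_y=2.0000
    x: enter (5,1) at t=0.2309
    y: enter (5,2) at t=0.4000
    x: enter (6,2) at t=1.3856
    y: enter (6,3) at t=2.4000 ← occupied
  → r_1 = 2.4000
beam 2: φ=-45°, α=75°
  dir = (cos 75°, sin 75°) = (0.2588, 0.9659); from cell (4,1)
  next x-line at t=0.7727, next y-line at t=0.2071; Δt_x=3.8637, Δt_y=1.0353
    y: enter (4,2) at t=0.2071
    x: enter (5,2) at t=0.7727
    y: enter (5,3) at t=1.2423
    y: enter (5,4) at t=2.2776
    y: enter (5,5) at t=3.3129
    y: enter (5,6) at t=4.3482
    x: enter (6,6) at t=4.6364
    y: enter (6,7) at t=5.3834
    y: enter (6,8) at t=6.4187 ← occupied
  → r_2 = 6.4187
beam 3: φ=45°, α=165°
  dir = (cos 165°, sin 165°) = (-0.9659, 0.2588); from cell (4,1)
  next x-line at t=0.8282, next y-line at t=0.7727; Δt_x=1.0353, Δt_y=3.8637
    y: enter (4,2) at t=0.7727
    x: enter (3,2) at t=0.8282
    x: enter (2,2) at t=1.8635
    x: enter (1,2) at t=2.8988
    x: enter (0,2) at t=3.9340 ← occupied
  → r_3 = 3.9340
beam 4: φ=90°, α=210°
  dir = (cos 210°, sin 210°) = (-0.8660, -0.5000); from cell (4,1)
  next x-line at t=0.9238, next y-line at t=1.6000; Δt_x=1.1547, Δt_y=2.0000
    x: enter (3,1) at t=0.9238
    y: enter (3,0) at t=1.6000 ← occupied
  → r_4 = 1.6000

ranges = [2.4000, 6.4187, 3.9340, 1.6000]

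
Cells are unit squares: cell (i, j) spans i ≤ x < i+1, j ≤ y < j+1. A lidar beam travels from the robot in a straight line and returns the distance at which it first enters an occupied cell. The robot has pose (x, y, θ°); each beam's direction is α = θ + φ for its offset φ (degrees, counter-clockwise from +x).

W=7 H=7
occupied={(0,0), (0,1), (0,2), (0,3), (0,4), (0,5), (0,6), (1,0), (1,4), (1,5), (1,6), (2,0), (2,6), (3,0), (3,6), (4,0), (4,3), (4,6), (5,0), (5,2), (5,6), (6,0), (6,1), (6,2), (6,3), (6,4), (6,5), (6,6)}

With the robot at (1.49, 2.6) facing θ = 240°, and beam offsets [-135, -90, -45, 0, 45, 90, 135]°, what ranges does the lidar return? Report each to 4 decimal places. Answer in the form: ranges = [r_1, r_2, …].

beam 1: φ=-135°, α=105°
  dir = (cos 105°, sin 105°) = (-0.2588, 0.9659); from cell (1,2)
  next x-line at t=1.8932, next y-line at t=0.4141; Δt_x=3.8637, Δt_y=1.0353
    y: enter (1,3) at t=0.4141
    y: enter (1,4) at t=1.4494 ← occupied
  → r_1 = 1.4494
beam 2: φ=-90°, α=150°
  dir = (cos 150°, sin 150°) = (-0.8660, 0.5000); from cell (1,2)
  next x-line at t=0.5658, next y-line at t=0.8000; Δt_x=1.1547, Δt_y=2.0000
    x: enter (0,2) at t=0.5658 ← occupied
  → r_2 = 0.5658
beam 3: φ=-45°, α=195°
  dir = (cos 195°, sin 195°) = (-0.9659, -0.2588); from cell (1,2)
  next x-line at t=0.5073, next y-line at t=2.3182; Δt_x=1.0353, Δt_y=3.8637
    x: enter (0,2) at t=0.5073 ← occupied
  → r_3 = 0.5073
beam 4: φ=0°, α=240°
  dir = (cos 240°, sin 240°) = (-0.5000, -0.8660); from cell (1,2)
  next x-line at t=0.9800, next y-line at t=0.6928; Δt_x=2.0000, Δt_y=1.1547
    y: enter (1,1) at t=0.6928
    x: enter (0,1) at t=0.9800 ← occupied
  → r_4 = 0.9800
beam 5: φ=45°, α=285°
  dir = (cos 285°, sin 285°) = (0.2588, -0.9659); from cell (1,2)
  next x-line at t=1.9705, next y-line at t=0.6212; Δt_x=3.8637, Δt_y=1.0353
    y: enter (1,1) at t=0.6212
    y: enter (1,0) at t=1.6564 ← occupied
  → r_5 = 1.6564
beam 6: φ=90°, α=330°
  dir = (cos 330°, sin 330°) = (0.8660, -0.5000); from cell (1,2)
  next x-line at t=0.5889, next y-line at t=1.2000; Δt_x=1.1547, Δt_y=2.0000
    x: enter (2,2) at t=0.5889
    y: enter (2,1) at t=1.2000
    x: enter (3,1) at t=1.7436
    x: enter (4,1) at t=2.8983
    y: enter (4,0) at t=3.2000 ← occupied
  → r_6 = 3.2000
beam 7: φ=135°, α=15°
  dir = (cos 15°, sin 15°) = (0.9659, 0.2588); from cell (1,2)
  next x-line at t=0.5280, next y-line at t=1.5455; Δt_x=1.0353, Δt_y=3.8637
    x: enter (2,2) at t=0.5280
    y: enter (2,3) at t=1.5455
    x: enter (3,3) at t=1.5633
    x: enter (4,3) at t=2.5985 ← occupied
  → r_7 = 2.5985

ranges = [1.4494, 0.5658, 0.5073, 0.9800, 1.6564, 3.2000, 2.5985]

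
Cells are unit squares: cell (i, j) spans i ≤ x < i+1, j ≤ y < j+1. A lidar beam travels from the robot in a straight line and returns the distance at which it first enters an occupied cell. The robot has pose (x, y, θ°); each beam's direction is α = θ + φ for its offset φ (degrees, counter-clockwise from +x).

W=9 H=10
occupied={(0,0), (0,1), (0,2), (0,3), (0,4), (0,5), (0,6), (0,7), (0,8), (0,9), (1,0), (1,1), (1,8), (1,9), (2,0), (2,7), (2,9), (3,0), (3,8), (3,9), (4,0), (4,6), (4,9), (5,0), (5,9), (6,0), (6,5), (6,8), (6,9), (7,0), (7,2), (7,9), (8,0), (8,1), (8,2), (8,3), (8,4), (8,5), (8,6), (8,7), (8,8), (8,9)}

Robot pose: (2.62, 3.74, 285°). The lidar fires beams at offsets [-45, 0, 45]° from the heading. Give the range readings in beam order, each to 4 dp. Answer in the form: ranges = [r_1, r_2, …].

beam 1: φ=-45°, α=240°
  direction (-0.5000, -0.8660); cell (2,3); t to first gridline: x 1.2400, y 0.8545 (then +2.0000 / +1.1547)
    (2,2) via y @ 0.8545
    (1,2) via x @ 1.2400
    (1,1) via y @ 2.0092  # hit
  → r_1 = 2.0092
beam 2: φ=0°, α=285°
  direction (0.2588, -0.9659); cell (2,3); t to first gridline: x 1.4682, y 0.7661 (then +3.8637 / +1.0353)
    (2,2) via y @ 0.7661
    (3,2) via x @ 1.4682
    (3,1) via y @ 1.8014
    (3,0) via y @ 2.8367  # hit
  → r_2 = 2.8367
beam 3: φ=45°, α=330°
  direction (0.8660, -0.5000); cell (2,3); t to first gridline: x 0.4388, y 1.4800 (then +1.1547 / +2.0000)
    (3,3) via x @ 0.4388
    (3,2) via y @ 1.4800
    (4,2) via x @ 1.5935
    (5,2) via x @ 2.7482
    (5,1) via y @ 3.4800
    (6,1) via x @ 3.9029
    (7,1) via x @ 5.0576
    (7,0) via y @ 5.4800  # hit
  → r_3 = 5.4800

ranges = [2.0092, 2.8367, 5.4800]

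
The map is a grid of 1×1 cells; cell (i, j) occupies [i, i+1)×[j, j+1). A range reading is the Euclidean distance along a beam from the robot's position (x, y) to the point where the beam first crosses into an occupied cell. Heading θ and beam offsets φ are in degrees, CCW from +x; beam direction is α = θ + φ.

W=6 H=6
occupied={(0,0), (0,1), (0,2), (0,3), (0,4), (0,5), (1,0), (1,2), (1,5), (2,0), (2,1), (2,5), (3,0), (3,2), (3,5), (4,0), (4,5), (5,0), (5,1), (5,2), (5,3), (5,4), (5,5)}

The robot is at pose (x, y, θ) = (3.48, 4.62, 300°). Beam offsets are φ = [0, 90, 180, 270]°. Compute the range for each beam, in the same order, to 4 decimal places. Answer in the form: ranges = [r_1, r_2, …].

ranges = [3.0400, 0.7600, 0.4388, 2.8637]

beam 1: φ=0°, α=300°
  direction (0.5000, -0.8660); cell (3,4); t to first gridline: x 1.0400, y 0.7159 (then +2.0000 / +1.1547)
    (3,3) via y @ 0.7159
    (4,3) via x @ 1.0400
    (4,2) via y @ 1.8706
    (4,1) via y @ 3.0253
    (5,1) via x @ 3.0400  # hit
  → r_1 = 3.0400
beam 2: φ=90°, α=30°
  direction (0.8660, 0.5000); cell (3,4); t to first gridline: x 0.6004, y 0.7600 (then +1.1547 / +2.0000)
    (4,4) via x @ 0.6004
    (4,5) via y @ 0.7600  # hit
  → r_2 = 0.7600
beam 3: φ=180°, α=120°
  direction (-0.5000, 0.8660); cell (3,4); t to first gridline: x 0.9600, y 0.4388 (then +2.0000 / +1.1547)
    (3,5) via y @ 0.4388  # hit
  → r_3 = 0.4388
beam 4: φ=270°, α=210°
  direction (-0.8660, -0.5000); cell (3,4); t to first gridline: x 0.5543, y 1.2400 (then +1.1547 / +2.0000)
    (2,4) via x @ 0.5543
    (2,3) via y @ 1.2400
    (1,3) via x @ 1.7090
    (0,3) via x @ 2.8637  # hit
  → r_4 = 2.8637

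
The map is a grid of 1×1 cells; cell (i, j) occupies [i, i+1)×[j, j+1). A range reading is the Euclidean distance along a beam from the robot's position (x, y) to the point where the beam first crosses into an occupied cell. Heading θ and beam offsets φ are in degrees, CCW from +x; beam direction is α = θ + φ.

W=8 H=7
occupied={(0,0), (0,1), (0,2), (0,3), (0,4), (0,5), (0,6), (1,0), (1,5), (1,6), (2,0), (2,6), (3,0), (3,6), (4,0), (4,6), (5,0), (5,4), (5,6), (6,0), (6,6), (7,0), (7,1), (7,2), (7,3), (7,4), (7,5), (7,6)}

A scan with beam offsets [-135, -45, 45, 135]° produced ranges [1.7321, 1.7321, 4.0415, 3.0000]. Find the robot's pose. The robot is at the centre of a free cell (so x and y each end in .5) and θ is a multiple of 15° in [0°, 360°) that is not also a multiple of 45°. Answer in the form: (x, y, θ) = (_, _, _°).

Candidates: 28 free-cell centres × 16 headings = 448 poses. Raycast each; keep the one whose scan matches to 4 dp.
  (6.5, 1.5, 330°): beam 1 = 1.9319 ≠ 1.7321 ✗
  (4.5, 1.5, 195°): beam 1 = 2.8868 ≠ 1.7321 ✗
  (3.5, 2.5, 210°): beam 1 = 3.6235 ≠ 1.7321 ✗
  …
  (5.5, 2.5, 75°): r_1=1.7321, r_2=1.7321, r_3=4.0415, r_4=3.0000 — all match ✓
No second candidate reproduces the full scan.

(x, y, θ) = (5.5, 2.5, 75°)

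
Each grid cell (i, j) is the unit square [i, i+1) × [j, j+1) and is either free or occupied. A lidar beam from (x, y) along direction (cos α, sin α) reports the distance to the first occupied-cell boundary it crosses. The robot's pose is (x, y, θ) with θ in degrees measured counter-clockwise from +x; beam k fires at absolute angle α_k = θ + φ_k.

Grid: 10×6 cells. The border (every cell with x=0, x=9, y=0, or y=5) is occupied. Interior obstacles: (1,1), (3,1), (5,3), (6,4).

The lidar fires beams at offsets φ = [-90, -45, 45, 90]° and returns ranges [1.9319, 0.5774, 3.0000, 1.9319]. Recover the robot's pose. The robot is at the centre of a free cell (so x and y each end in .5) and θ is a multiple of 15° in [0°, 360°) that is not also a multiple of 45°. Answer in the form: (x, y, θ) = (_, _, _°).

Candidates: 28 free-cell centres × 16 headings = 448 poses. Raycast each; keep the one whose scan matches to 4 dp.
  (6.5, 2.5, 210°): beam 1 = 1.0000 ≠ 1.9319 ✗
  (1.5, 4.5, 120°): beam 1 = 1.0000 ≠ 1.9319 ✗
  (6.5, 1.5, 120°): beam 1 = 2.8868 ≠ 1.9319 ✗
  …
  (3.5, 2.5, 285°): r_1=1.9319, r_2=0.5774, r_3=3.0000, r_4=1.9319 — all match ✓
Unique over the lattice → pose = (3.5, 2.5, 285°).

(x, y, θ) = (3.5, 2.5, 285°)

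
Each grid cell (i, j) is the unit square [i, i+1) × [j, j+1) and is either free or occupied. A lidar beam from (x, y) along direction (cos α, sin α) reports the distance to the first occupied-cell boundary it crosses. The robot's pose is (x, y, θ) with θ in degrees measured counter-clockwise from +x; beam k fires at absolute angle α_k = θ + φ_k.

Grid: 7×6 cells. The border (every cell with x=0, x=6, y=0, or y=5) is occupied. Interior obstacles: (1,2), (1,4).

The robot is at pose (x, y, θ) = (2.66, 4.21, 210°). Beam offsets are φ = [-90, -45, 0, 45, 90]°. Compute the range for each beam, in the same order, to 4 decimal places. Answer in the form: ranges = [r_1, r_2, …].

beam 1: φ=-90°, α=120°
  direction (-0.5000, 0.8660); cell (2,4); t to first gridline: x 1.3200, y 0.9122 (then +2.0000 / +1.1547)
    (2,5) via y @ 0.9122  # hit
  → r_1 = 0.9122
beam 2: φ=-45°, α=165°
  direction (-0.9659, 0.2588); cell (2,4); t to first gridline: x 0.6833, y 3.0523 (then +1.0353 / +3.8637)
    (1,4) via x @ 0.6833  # hit
  → r_2 = 0.6833
beam 3: φ=0°, α=210°
  direction (-0.8660, -0.5000); cell (2,4); t to first gridline: x 0.7621, y 0.4200 (then +1.1547 / +2.0000)
    (2,3) via y @ 0.4200
    (1,3) via x @ 0.7621
    (0,3) via x @ 1.9168  # hit
  → r_3 = 1.9168
beam 4: φ=45°, α=255°
  direction (-0.2588, -0.9659); cell (2,4); t to first gridline: x 2.5500, y 0.2174 (then +3.8637 / +1.0353)
    (2,3) via y @ 0.2174
    (2,2) via y @ 1.2527
    (2,1) via y @ 2.2880
    (1,1) via x @ 2.5500
    (1,0) via y @ 3.3232  # hit
  → r_4 = 3.3232
beam 5: φ=90°, α=300°
  direction (0.5000, -0.8660); cell (2,4); t to first gridline: x 0.6800, y 0.2425 (then +2.0000 / +1.1547)
    (2,3) via y @ 0.2425
    (3,3) via x @ 0.6800
    (3,2) via y @ 1.3972
    (3,1) via y @ 2.5519
    (4,1) via x @ 2.6800
    (4,0) via y @ 3.7066  # hit
  → r_5 = 3.7066

ranges = [0.9122, 0.6833, 1.9168, 3.3232, 3.7066]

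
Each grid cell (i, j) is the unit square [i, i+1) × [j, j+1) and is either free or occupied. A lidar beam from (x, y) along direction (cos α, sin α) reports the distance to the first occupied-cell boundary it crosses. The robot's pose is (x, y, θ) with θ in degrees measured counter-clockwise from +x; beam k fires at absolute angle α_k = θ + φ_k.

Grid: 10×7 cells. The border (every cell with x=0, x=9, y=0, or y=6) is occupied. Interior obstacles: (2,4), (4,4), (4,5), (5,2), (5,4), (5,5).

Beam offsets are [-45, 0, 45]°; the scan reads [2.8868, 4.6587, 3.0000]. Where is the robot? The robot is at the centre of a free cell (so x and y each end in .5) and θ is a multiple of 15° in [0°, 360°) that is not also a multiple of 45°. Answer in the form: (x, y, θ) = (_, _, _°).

Enumerate (i+0.5, j+0.5, θ) over the 34 free cells and 16 admissible headings. For each, cast all 3 beams and compare to the given ranges.
  (4.5, 1.5, 255°): beam 1 = 1.0000 ≠ 2.8868 ✗
  (6.5, 5.5, 240°): beam 1 = 0.5176 ≠ 2.8868 ✗
  (6.5, 1.5, 345°): beam 1 = 0.5774 ≠ 2.8868 ✗
  (2.5, 2.5, 60°): beam 1 = 6.7293 ≠ 2.8868 ✗
  …
  (2.5, 1.5, 75°): r_1=2.8868, r_2=4.6587, r_3=3.0000 — all match ✓
No second candidate reproduces the full scan.

(x, y, θ) = (2.5, 1.5, 75°)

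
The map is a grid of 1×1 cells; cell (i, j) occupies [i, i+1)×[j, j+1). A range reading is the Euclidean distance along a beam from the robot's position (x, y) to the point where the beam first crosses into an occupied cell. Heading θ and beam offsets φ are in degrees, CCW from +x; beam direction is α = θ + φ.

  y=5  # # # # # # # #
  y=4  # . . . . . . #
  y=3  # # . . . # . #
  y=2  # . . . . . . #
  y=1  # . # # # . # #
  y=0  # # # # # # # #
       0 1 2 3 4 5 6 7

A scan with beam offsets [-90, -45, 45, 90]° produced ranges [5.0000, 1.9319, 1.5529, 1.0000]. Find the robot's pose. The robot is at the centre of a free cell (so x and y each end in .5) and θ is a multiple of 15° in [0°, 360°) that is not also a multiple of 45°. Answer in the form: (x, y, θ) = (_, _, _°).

(x, y, θ) = (5.5, 2.5, 240°)

The pose lattice has 18·16 = 288 candidates. Test each by forward raycasting.
  (3.5, 4.5, 165°): beam 1 = 0.5176 ≠ 5.0000 ✗
  (1.5, 2.5, 255°): beam 1 = 0.5176 ≠ 5.0000 ✗
  (5.5, 2.5, 120°): beam 1 = 1.7321 ≠ 5.0000 ✗
  (6.5, 3.5, 345°): beam 1 = 1.5529 ≠ 5.0000 ✗
  (1.5, 1.5, 240°): beam 1 = 0.5774 ≠ 5.0000 ✗
  …
  (5.5, 2.5, 240°): r_1=5.0000, r_2=1.9319, r_3=1.5529, r_4=1.0000 — all match ✓
Unique over the lattice → pose = (5.5, 2.5, 240°).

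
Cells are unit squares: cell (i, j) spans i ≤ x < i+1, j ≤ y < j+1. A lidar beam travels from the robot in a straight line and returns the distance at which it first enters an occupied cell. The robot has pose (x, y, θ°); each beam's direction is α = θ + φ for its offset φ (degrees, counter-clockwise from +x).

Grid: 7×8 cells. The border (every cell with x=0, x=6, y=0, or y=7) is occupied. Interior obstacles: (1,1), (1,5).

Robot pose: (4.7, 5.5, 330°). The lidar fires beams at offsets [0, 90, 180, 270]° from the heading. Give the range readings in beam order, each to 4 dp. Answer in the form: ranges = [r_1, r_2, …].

ranges = [1.5011, 1.7321, 3.0000, 5.1962]

beam 1: φ=0°, α=330°
  dir = (cos 330°, sin 330°) = (0.8660, -0.5000); from cell (4,5)
  next x-line at t=0.3464, next y-line at t=1.0000; Δt_x=1.1547, Δt_y=2.0000
    x: enter (5,5) at t=0.3464
    y: enter (5,4) at t=1.0000
    x: enter (6,4) at t=1.5011 ← occupied
  → r_1 = 1.5011
beam 2: φ=90°, α=60°
  dir = (cos 60°, sin 60°) = (0.5000, 0.8660); from cell (4,5)
  next x-line at t=0.6000, next y-line at t=0.5774; Δt_x=2.0000, Δt_y=1.1547
    y: enter (4,6) at t=0.5774
    x: enter (5,6) at t=0.6000
    y: enter (5,7) at t=1.7321 ← occupied
  → r_2 = 1.7321
beam 3: φ=180°, α=150°
  dir = (cos 150°, sin 150°) = (-0.8660, 0.5000); from cell (4,5)
  next x-line at t=0.8083, next y-line at t=1.0000; Δt_x=1.1547, Δt_y=2.0000
    x: enter (3,5) at t=0.8083
    y: enter (3,6) at t=1.0000
    x: enter (2,6) at t=1.9630
    y: enter (2,7) at t=3.0000 ← occupied
  → r_3 = 3.0000
beam 4: φ=270°, α=240°
  dir = (cos 240°, sin 240°) = (-0.5000, -0.8660); from cell (4,5)
  next x-line at t=1.4000, next y-line at t=0.5774; Δt_x=2.0000, Δt_y=1.1547
    y: enter (4,4) at t=0.5774
    x: enter (3,4) at t=1.4000
    y: enter (3,3) at t=1.7321
    y: enter (3,2) at t=2.8868
    x: enter (2,2) at t=3.4000
    y: enter (2,1) at t=4.0415
    y: enter (2,0) at t=5.1962 ← occupied
  → r_4 = 5.1962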